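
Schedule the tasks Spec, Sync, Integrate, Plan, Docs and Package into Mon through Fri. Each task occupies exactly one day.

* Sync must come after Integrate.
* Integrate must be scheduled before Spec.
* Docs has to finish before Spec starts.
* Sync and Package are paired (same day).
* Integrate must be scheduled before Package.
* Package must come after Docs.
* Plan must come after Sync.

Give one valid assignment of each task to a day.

Spec=Tue; Docs=Mon; Sync=Tue; Integrate=Mon; Plan=Wed; Package=Tue

Checking: Integrate(Mon) before Spec(Tue); Integrate(Mon) before Package(Tue); Sync(Tue) before Plan(Wed); Integrate(Mon) before Sync(Tue); Docs(Mon) before Spec(Tue); Docs(Mon) before Package(Tue); Sync = Package = Tue.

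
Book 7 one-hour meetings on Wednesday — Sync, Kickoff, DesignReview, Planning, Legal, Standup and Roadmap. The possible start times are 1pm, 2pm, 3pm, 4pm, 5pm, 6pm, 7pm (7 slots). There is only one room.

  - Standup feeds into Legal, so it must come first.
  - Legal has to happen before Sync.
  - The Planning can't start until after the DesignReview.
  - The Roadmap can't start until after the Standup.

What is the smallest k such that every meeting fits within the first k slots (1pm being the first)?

7 slots

The precedence chain requires at least 3 distinct slots.
With at most 1 per slot and 7 meetings, at least 7 slots are needed.
7 works (last occupied slot: 7pm): for example Legal -> 2pm; Planning -> 5pm; Sync -> 3pm; Roadmap -> 6pm; Standup -> 1pm; Kickoff -> 7pm; DesignReview -> 4pm.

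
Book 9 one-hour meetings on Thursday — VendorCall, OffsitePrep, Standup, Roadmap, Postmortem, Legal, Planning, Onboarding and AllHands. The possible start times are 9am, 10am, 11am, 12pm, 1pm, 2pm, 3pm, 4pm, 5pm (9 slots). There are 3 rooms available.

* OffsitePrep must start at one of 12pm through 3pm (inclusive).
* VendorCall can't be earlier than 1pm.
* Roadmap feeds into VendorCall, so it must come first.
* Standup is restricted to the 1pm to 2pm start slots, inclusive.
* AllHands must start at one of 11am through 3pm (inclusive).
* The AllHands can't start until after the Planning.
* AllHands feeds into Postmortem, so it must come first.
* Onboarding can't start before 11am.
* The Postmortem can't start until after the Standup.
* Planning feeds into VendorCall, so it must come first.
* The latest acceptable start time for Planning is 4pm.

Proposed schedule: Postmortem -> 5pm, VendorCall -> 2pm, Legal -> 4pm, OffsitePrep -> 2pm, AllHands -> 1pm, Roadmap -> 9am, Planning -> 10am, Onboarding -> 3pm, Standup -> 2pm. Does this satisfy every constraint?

There are 3 rooms available — holds.
AllHands must start at one of 11am through 3pm (inclusive) — holds.
Standup is restricted to the 1pm to 2pm start slots, inclusive — holds.
The latest acceptable start time for Planning is 4pm — holds.
OffsitePrep must start at one of 12pm through 3pm (inclusive) — holds.
Planning feeds into VendorCall, so it must come first — holds.
Roadmap feeds into VendorCall, so it must come first — holds.
Onboarding can't start before 11am — holds.
The AllHands can't start until after the Planning — holds.
The Postmortem can't start until after the Standup — holds.
VendorCall can't be earlier than 1pm — holds.
AllHands feeds into Postmortem, so it must come first — holds.

Yes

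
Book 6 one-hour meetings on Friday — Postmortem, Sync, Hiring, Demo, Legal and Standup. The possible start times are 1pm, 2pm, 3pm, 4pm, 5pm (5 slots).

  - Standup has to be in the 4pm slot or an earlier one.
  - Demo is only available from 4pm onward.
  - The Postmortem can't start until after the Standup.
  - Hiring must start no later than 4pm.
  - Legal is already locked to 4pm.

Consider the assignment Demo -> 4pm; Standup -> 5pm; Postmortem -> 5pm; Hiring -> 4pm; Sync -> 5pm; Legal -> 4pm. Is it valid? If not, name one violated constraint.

Hiring must start no later than 4pm — holds.
Demo is only available from 4pm onward — holds.
The Postmortem can't start until after the Standup — violated.
Legal is already locked to 4pm — holds.
Standup has to be in the 4pm slot or an earlier one — violated.

Invalid. Standup has to be in the 4pm slot or an earlier one.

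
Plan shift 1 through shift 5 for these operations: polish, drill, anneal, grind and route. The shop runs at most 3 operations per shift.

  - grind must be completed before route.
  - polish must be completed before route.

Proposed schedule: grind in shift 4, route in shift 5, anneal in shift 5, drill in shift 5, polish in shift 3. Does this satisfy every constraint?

Yes

grind must be completed before route — holds.
The shop runs at most 3 operations per shift — holds.
polish must be completed before route — holds.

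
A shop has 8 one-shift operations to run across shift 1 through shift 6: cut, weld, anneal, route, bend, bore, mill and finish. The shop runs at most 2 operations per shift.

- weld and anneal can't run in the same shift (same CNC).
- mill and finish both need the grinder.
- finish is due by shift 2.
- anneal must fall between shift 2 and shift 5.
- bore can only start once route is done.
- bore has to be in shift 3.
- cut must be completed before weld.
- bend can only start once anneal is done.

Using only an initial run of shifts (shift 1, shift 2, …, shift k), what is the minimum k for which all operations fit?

The precedence chain requires at least 2 distinct shifts.
With at most 2 per shift and 8 operations, at least 4 shifts are needed.
bore can't be placed before shift 3, so the schedule must run through at least shift 3.
4 works (last occupied shift: shift 4): for example cut in shift 1; mill in shift 4; finish in shift 1; bore in shift 3; bend in shift 4; anneal in shift 2; route in shift 2; weld in shift 3.

4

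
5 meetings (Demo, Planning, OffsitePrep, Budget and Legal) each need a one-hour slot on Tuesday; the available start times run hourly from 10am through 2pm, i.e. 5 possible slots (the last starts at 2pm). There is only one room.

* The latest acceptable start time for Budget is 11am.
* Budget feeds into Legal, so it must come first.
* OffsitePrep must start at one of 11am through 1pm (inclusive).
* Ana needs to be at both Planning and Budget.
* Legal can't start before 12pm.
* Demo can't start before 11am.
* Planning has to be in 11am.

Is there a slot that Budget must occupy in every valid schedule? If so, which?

Budget's window is 10am–11am.
Planning is fixed at 11am, and Budget can't share a slot with Planning.
So Budget must be 10am.

10am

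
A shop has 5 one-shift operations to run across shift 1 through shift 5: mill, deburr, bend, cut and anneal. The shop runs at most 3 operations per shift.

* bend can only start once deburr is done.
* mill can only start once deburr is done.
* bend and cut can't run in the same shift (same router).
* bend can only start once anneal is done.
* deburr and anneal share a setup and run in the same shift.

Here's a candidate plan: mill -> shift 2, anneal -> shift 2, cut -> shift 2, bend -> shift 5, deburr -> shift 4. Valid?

The shop runs at most 3 operations per shift — holds.
deburr and anneal share a setup and run in the same shift — violated.
mill can only start once deburr is done — violated.
bend can only start once deburr is done — holds.
bend and cut can't run in the same shift (same router) — holds.
bend can only start once anneal is done — holds.

No — it violates: mill can only start once deburr is done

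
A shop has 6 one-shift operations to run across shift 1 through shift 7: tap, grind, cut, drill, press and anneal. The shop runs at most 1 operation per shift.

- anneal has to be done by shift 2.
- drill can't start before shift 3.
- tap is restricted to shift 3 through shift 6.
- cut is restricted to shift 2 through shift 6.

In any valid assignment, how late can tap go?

shift 6

Tap is available from shift 3; tap's own window allows nothing later than shift 6.
tap at shift 6 is achievable: press=shift 5; anneal=shift 1; drill=shift 3; grind=shift 4; cut=shift 2; tap=shift 6.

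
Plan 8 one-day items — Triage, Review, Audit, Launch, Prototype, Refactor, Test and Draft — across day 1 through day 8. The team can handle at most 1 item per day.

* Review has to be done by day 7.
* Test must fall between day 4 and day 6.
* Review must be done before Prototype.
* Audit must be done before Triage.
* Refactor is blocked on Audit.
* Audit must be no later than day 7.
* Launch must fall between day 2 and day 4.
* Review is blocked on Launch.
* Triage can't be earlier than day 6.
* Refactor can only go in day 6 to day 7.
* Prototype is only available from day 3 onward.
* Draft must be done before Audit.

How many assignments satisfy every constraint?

30

Splitting on Triage: it can be day 6 (6), day 7 (6), day 8 (18). Listing each branch's schedules as (Review, Audit, Launch, Prototype, Refactor, Test, Draft) by day number:
Triage=day 6: (3,4,2,8,7,5,1) (3,5,2,8,7,4,1) (4,2,3,8,7,5,1) (4,3,2,8,7,5,1) (5,2,3,8,7,4,1) (5,3,2,8,7,4,1) — 6.
Triage=day 7: (3,4,2,8,6,5,1) (3,5,2,8,6,4,1) (4,2,3,8,6,5,1) (4,3,2,8,6,5,1) (5,2,3,8,6,4,1) (5,3,2,8,6,4,1) — 6.
Triage=day 8: (3,4,2,5,7,6,1) (3,4,2,6,7,5,1) (3,4,2,7,6,5,1) (3,5,2,4,7,6,1) (3,5,2,6,7,4,1) (3,5,2,7,6,4,1) (3,6,2,4,7,5,1) (3,6,2,5,7,4,1) (4,2,3,5,7,6,1) (4,2,3,6,7,5,1) (4,2,3,7,6,5,1) (4,3,2,5,7,6,1) (4,3,2,6,7,5,1) (4,3,2,7,6,5,1) (5,2,3,6,7,4,1) (5,2,3,7,6,4,1) (5,3,2,6,7,4,1) (5,3,2,7,6,4,1) — 18.
Summing: 6 + 6 + 18 = 30.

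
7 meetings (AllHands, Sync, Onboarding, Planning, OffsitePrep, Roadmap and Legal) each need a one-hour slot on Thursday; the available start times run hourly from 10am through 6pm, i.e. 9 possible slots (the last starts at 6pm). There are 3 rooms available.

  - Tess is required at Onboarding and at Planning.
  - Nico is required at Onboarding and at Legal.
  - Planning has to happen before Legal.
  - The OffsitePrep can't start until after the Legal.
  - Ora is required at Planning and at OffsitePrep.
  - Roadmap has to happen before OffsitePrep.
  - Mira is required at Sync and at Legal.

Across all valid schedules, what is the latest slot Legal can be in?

Precedence pushes Legal to at least 11am; downstream work caps Legal at 5pm.
Legal at 5pm is achievable: OffsitePrep -> 6pm; Sync -> 11am; AllHands -> 10am; Roadmap -> 10am; Planning -> 10am; Legal -> 5pm; Onboarding -> 11am.

5pm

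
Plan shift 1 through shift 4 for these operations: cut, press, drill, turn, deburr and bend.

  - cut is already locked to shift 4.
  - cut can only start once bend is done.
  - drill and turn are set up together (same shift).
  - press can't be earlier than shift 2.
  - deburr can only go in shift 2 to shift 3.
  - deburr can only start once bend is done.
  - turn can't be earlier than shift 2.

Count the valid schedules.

Splitting on press: it can be shift 2 (9), shift 3 (9), shift 4 (9). Listing each branch's schedules as (cut, drill, turn, deburr, bend) by shift number:
press=shift 2: (4,2,2,2,1) (4,2,2,3,1) (4,2,2,3,2) (4,3,3,2,1) (4,3,3,3,1) (4,3,3,3,2) (4,4,4,2,1) (4,4,4,3,1) (4,4,4,3,2) — 9.
press=shift 3: (4,2,2,2,1) (4,2,2,3,1) (4,2,2,3,2) (4,3,3,2,1) (4,3,3,3,1) (4,3,3,3,2) (4,4,4,2,1) (4,4,4,3,1) (4,4,4,3,2) — 9.
press=shift 4: (4,2,2,2,1) (4,2,2,3,1) (4,2,2,3,2) (4,3,3,2,1) (4,3,3,3,1) (4,3,3,3,2) (4,4,4,2,1) (4,4,4,3,1) (4,4,4,3,2) — 9.
Summing: 9 + 9 + 9 = 27.

27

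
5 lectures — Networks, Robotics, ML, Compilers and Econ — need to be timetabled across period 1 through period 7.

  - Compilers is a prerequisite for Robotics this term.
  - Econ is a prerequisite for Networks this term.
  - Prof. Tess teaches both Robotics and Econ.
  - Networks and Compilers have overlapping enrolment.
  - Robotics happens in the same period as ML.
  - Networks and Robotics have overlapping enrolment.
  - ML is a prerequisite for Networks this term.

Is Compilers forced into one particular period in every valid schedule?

No

Compilers can be period 1 (e.g. Econ in period 1; ML in period 2; Robotics in period 2; Compilers in period 1; Networks in period 3) or period 2 (e.g. Econ -> period 1; ML -> period 3; Robotics -> period 3; Networks -> period 4; Compilers -> period 2).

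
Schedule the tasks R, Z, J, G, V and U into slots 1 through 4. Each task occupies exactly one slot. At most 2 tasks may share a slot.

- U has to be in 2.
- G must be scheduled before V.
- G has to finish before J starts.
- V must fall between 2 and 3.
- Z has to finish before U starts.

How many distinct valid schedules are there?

Splitting on R: it can be 1 (2), 2 (2), 3 (5), 4 (7). Listing each branch's schedules as (Z, J, G, V, U):
R=1: (1,3,2,3,2) (1,4,2,3,2) — 2.
R=2: (1,3,1,3,2) (1,4,1,3,2) — 2.
R=3: (1,2,1,3,2) (1,3,1,2,2) (1,4,1,2,2) (1,4,1,3,2) (1,4,2,3,2) — 5.
R=4: (1,2,1,3,2) (1,3,1,2,2) (1,3,1,3,2) (1,3,2,3,2) (1,4,1,2,2) (1,4,1,3,2) (1,4,2,3,2) — 7.
Summing: 2 + 2 + 5 + 7 = 16.

16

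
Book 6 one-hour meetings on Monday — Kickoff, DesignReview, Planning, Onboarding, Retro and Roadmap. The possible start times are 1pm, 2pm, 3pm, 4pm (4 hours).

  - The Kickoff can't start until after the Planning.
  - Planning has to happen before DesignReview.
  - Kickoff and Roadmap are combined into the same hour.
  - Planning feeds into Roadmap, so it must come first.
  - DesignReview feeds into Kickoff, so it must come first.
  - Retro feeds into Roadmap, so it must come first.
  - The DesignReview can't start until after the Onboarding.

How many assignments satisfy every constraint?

Splitting on Kickoff: it can be 3pm (2), 4pm (15). Listing each branch's schedules as (DesignReview, Planning, Onboarding, Retro, Roadmap):
Kickoff=3pm: (2pm,1pm,1pm,1pm,3pm) (2pm,1pm,1pm,2pm,3pm) — 2.
Kickoff=4pm: (2pm,1pm,1pm,1pm,4pm) (2pm,1pm,1pm,2pm,4pm) (2pm,1pm,1pm,3pm,4pm) (3pm,1pm,1pm,1pm,4pm) (3pm,1pm,1pm,2pm,4pm) (3pm,1pm,1pm,3pm,4pm) (3pm,1pm,2pm,1pm,4pm) (3pm,1pm,2pm,2pm,4pm) (3pm,1pm,2pm,3pm,4pm) (3pm,2pm,1pm,1pm,4pm) (3pm,2pm,1pm,2pm,4pm) (3pm,2pm,1pm,3pm,4pm) (3pm,2pm,2pm,1pm,4pm) (3pm,2pm,2pm,2pm,4pm) (3pm,2pm,2pm,3pm,4pm) — 15.
Summing: 2 + 15 = 17.

17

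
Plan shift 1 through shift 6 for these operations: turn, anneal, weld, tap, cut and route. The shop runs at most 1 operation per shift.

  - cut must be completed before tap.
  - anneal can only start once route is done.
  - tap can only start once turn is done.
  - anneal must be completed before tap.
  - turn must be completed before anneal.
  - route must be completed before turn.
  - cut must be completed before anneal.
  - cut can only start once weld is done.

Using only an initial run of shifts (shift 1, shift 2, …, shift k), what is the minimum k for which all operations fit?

The precedence chain requires at least 4 distinct shifts.
With at most 1 per shift and 6 operations, at least 6 shifts are needed.
6 works (last occupied shift: shift 6): for example turn in shift 2; cut in shift 4; route in shift 1; weld in shift 3; tap in shift 6; anneal in shift 5.

6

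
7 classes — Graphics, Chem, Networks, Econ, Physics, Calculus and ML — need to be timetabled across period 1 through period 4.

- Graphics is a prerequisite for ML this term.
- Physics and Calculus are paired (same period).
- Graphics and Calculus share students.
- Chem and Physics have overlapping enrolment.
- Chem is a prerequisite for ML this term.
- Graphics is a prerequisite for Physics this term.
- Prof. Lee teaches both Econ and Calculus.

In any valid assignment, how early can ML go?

Precedence pushes ML to at least period 2.
ML at period 2 is achievable: Calculus=period 2; Chem=period 1; Econ=period 1; Graphics=period 1; Physics=period 2; ML=period 2; Networks=period 1.

period 2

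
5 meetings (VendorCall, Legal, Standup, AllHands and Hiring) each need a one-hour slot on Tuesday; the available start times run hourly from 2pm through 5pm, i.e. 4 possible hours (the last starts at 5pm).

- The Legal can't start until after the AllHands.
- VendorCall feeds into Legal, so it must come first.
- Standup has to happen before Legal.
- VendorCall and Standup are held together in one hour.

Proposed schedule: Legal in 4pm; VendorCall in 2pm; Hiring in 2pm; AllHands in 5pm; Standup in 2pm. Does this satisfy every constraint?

No. The Legal can't start until after the AllHands is not satisfied.

The Legal can't start until after the AllHands — violated.
Standup has to happen before Legal — holds.
VendorCall feeds into Legal, so it must come first — holds.
VendorCall and Standup are held together in one hour — holds.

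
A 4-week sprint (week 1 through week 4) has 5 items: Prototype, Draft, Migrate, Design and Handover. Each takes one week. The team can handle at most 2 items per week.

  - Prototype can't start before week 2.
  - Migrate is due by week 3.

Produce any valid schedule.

Design in week 2; Migrate in week 1; Handover in week 3; Prototype in week 2; Draft in week 1

Checking: Prototype=week 2 in [week 2,week 4]; Migrate=week 1 in [week 1,week 3]; max 2 per week (cap 2).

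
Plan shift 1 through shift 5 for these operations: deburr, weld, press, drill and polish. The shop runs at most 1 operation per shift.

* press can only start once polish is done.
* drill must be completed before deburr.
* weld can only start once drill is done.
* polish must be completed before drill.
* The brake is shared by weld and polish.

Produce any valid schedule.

weld -> shift 4, press -> shift 5, deburr -> shift 3, drill -> shift 2, polish -> shift 1

Checking: polish(shift 1) before press(shift 5); polish(shift 1) before drill(shift 2); drill(shift 2) before weld(shift 4); drill(shift 2) before deburr(shift 3); weld(shift 4) != polish(shift 1); max 1 per shift (cap 1).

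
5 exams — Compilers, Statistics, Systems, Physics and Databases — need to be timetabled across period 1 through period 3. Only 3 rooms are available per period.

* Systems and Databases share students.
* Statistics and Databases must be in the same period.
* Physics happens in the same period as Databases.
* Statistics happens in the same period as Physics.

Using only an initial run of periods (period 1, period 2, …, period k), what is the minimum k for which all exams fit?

2 periods

With at most 3 per period and 5 exams, at least 2 periods are needed.
2 works (last occupied period: period 2): for example Databases=period 2; Statistics=period 2; Systems=period 1; Physics=period 2; Compilers=period 1.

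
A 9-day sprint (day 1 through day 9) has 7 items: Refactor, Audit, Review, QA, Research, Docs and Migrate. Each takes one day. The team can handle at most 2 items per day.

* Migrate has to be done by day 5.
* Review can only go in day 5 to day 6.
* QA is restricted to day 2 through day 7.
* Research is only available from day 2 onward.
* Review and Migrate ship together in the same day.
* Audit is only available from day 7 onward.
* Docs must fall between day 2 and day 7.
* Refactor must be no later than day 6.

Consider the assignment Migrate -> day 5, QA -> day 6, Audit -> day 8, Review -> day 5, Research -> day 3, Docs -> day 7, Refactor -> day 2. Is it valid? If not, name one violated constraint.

The team can handle at most 2 items per day — holds.
Docs must fall between day 2 and day 7 — holds.
Audit is only available from day 7 onward — holds.
Review can only go in day 5 to day 6 — holds.
Refactor must be no later than day 6 — holds.
Migrate has to be done by day 5 — holds.
QA is restricted to day 2 through day 7 — holds.
Research is only available from day 2 onward — holds.
Review and Migrate ship together in the same day — holds.

Valid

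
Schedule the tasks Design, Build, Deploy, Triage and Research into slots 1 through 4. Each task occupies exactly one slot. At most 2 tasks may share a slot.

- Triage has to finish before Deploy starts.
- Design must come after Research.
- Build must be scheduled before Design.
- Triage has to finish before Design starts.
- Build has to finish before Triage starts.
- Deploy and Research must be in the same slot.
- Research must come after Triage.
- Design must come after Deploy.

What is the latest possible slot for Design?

4

Precedence pushes Design to at least 4.
Design at 4 is achievable: Triage -> 2; Design -> 4; Deploy -> 3; Build -> 1; Research -> 3.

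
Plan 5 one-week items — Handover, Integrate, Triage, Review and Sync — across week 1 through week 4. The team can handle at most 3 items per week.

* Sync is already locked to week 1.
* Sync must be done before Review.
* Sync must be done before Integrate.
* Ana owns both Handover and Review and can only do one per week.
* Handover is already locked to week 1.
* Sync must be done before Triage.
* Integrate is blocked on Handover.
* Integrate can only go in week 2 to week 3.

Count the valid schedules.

Splitting on Integrate: it can be week 2 (9), week 3 (9). Listing each branch's schedules as (Handover, Triage, Review, Sync) by week number:
Integrate=week 2: (1,2,2,1) (1,2,3,1) (1,2,4,1) (1,3,2,1) (1,3,3,1) (1,3,4,1) (1,4,2,1) (1,4,3,1) (1,4,4,1) — 9.
Integrate=week 3: (1,2,2,1) (1,2,3,1) (1,2,4,1) (1,3,2,1) (1,3,3,1) (1,3,4,1) (1,4,2,1) (1,4,3,1) (1,4,4,1) — 9.
Summing: 9 + 9 = 18.

18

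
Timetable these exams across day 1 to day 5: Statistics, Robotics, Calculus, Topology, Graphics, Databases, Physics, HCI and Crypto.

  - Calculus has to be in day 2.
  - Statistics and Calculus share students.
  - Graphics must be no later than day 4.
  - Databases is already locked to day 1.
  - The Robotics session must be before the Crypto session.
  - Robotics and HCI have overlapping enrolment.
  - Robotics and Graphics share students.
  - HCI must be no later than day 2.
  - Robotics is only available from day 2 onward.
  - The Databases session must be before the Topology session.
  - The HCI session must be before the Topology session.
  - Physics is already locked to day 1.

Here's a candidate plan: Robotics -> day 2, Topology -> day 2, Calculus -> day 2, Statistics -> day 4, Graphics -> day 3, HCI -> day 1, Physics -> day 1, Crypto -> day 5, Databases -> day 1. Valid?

Valid

The Databases session must be before the Topology session — holds.
Statistics and Calculus share students — holds.
Physics is already locked to day 1 — holds.
Robotics is only available from day 2 onward — holds.
Robotics and HCI have overlapping enrolment — holds.
Calculus has to be in day 2 — holds.
Robotics and Graphics share students — holds.
Databases is already locked to day 1 — holds.
The HCI session must be before the Topology session — holds.
The Robotics session must be before the Crypto session — holds.
Graphics must be no later than day 4 — holds.
HCI must be no later than day 2 — holds.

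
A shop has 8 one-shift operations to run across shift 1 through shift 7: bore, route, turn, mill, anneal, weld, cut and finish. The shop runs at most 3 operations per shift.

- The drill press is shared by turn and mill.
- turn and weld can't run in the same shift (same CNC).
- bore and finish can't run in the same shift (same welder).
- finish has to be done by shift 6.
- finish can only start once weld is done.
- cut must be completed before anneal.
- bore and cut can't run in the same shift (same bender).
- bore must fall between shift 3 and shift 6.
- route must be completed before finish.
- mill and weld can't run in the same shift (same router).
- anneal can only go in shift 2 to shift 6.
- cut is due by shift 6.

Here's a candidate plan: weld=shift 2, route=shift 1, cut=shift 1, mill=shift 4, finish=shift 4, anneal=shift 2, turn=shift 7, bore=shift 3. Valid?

Valid

turn and weld can't run in the same shift (same CNC) — holds.
anneal can only go in shift 2 to shift 6 — holds.
cut is due by shift 6 — holds.
finish has to be done by shift 6 — holds.
bore and finish can't run in the same shift (same welder) — holds.
cut must be completed before anneal — holds.
route must be completed before finish — holds.
bore and cut can't run in the same shift (same bender) — holds.
mill and weld can't run in the same shift (same router) — holds.
The shop runs at most 3 operations per shift — holds.
The drill press is shared by turn and mill — holds.
finish can only start once weld is done — holds.
bore must fall between shift 3 and shift 6 — holds.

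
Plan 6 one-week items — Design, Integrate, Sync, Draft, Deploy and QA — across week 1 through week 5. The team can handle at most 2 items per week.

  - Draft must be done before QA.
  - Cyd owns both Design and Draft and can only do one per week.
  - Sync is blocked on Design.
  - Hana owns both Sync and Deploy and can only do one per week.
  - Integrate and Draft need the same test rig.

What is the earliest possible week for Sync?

week 2

Precedence pushes Sync to at least week 2.
Sync at week 2 is achievable: Deploy -> week 3; QA -> week 3; Draft -> week 2; Sync -> week 2; Integrate -> week 1; Design -> week 1.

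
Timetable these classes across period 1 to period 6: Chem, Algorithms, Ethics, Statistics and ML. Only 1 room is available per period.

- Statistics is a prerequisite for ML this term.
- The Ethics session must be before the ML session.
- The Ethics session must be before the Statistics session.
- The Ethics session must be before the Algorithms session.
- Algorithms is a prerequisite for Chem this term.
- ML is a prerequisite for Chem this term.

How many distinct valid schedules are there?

18

Splitting on Chem: it can be period 5 (3), period 6 (15). Listing each branch's schedules as (Algorithms, Ethics, Statistics, ML) by period number:
Chem=period 5: (2,1,3,4) (3,1,2,4) (4,1,2,3) — 3.
Chem=period 6: (2,1,3,4) (2,1,3,5) (2,1,4,5) (3,1,2,4) (3,1,2,5) (3,1,4,5) (3,2,4,5) (4,1,2,3) (4,1,2,5) (4,1,3,5) (4,2,3,5) (5,1,2,3) (5,1,2,4) (5,1,3,4) (5,2,3,4) — 15.
Summing: 3 + 15 = 18.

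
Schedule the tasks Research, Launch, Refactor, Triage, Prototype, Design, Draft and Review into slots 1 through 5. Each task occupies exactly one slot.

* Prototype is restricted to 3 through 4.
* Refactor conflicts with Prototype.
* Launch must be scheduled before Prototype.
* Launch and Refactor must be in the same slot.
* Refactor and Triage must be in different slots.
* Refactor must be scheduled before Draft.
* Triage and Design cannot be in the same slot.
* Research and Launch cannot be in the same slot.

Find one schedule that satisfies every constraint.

Launch=1, Design=1, Triage=2, Refactor=1, Review=1, Prototype=3, Draft=2, Research=2

Checking: Launch(1) before Prototype(3); Refactor(1) before Draft(2); Research(2) != Launch(1); Refactor(1) != Prototype(3); Triage(2) != Design(1); Refactor(1) != Triage(2); Launch = Refactor = 1; Prototype=3 in [3,4].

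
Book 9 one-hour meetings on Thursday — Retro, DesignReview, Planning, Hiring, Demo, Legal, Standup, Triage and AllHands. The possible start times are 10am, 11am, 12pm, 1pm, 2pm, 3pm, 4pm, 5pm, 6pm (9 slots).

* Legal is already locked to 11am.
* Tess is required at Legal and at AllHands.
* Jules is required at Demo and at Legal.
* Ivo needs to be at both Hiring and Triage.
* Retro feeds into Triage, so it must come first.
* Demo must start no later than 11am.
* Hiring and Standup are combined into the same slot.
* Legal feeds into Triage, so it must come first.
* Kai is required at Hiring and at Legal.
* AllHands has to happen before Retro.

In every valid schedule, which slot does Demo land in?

10am

Demo's window is 10am–11am.
Legal is fixed at 11am, and Demo can't share a slot with Legal.
So Demo must be 10am.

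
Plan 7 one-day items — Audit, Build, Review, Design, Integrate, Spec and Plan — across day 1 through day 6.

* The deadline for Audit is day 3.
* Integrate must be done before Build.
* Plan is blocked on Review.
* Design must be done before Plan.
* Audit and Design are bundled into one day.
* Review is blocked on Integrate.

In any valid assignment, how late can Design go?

day 3

Design must be in the same day as Audit, which can't be after day 3, so Design is at most day 3.
Design at day 3 is achievable: Integrate -> day 1; Design -> day 3; Review -> day 2; Plan -> day 4; Build -> day 2; Spec -> day 1; Audit -> day 3.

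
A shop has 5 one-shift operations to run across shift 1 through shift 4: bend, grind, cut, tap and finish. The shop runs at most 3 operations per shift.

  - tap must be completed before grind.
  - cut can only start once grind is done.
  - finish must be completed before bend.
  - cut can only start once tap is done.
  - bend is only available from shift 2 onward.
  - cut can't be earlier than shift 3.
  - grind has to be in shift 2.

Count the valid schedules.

12

Splitting on bend: it can be shift 2 (2), shift 3 (4), shift 4 (6). Listing each branch's schedules as (grind, cut, tap, finish) by shift number:
bend=shift 2: (2,3,1,1) (2,4,1,1) — 2.
bend=shift 3: (2,3,1,1) (2,3,1,2) (2,4,1,1) (2,4,1,2) — 4.
bend=shift 4: (2,3,1,1) (2,3,1,2) (2,3,1,3) (2,4,1,1) (2,4,1,2) (2,4,1,3) — 6.
Summing: 2 + 4 + 6 = 12.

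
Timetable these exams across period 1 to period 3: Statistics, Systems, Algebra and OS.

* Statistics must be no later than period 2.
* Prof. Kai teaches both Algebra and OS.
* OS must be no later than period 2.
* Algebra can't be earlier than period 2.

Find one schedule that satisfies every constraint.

Systems in period 1, OS in period 1, Statistics in period 1, Algebra in period 2

Checking: Algebra(period 2) != OS(period 1); OS=period 1 in [period 1,period 2]; Algebra=period 2 in [period 2,period 3]; Statistics=period 1 in [period 1,period 2].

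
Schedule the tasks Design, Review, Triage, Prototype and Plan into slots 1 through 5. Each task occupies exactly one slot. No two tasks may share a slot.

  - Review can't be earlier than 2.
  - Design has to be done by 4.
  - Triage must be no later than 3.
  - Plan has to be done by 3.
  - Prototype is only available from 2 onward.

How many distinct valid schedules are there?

20

Splitting on Design: it can be 1 (4), 2 (4), 3 (4), 4 (8). Listing each branch's schedules as (Review, Triage, Prototype, Plan):
Design=1: (4,2,5,3) (4,3,5,2) (5,2,4,3) (5,3,4,2) — 4.
Design=2: (4,1,5,3) (4,3,5,1) (5,1,4,3) (5,3,4,1) — 4.
Design=3: (4,1,5,2) (4,2,5,1) (5,1,4,2) (5,2,4,1) — 4.
Design=4: (2,1,5,3) (2,3,5,1) (3,1,5,2) (3,2,5,1) (5,1,2,3) (5,1,3,2) (5,2,3,1) (5,3,2,1) — 8.
Summing: 4 + 4 + 4 + 8 = 20.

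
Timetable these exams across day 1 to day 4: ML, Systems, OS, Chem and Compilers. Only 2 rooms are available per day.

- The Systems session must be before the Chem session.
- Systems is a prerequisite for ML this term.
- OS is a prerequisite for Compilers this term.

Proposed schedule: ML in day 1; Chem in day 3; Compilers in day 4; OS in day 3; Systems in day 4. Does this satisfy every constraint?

Systems is a prerequisite for ML this term — violated.
Only 2 rooms are available per day — holds.
The Systems session must be before the Chem session — violated.
OS is a prerequisite for Compilers this term — holds.

No. Systems is a prerequisite for ML this term is not satisfied.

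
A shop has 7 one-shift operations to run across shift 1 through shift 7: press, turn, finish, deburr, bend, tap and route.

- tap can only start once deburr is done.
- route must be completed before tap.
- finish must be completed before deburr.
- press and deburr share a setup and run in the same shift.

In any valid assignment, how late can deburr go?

shift 6

Precedence pushes deburr to at least shift 2; downstream work caps deburr at shift 6.
deburr at shift 6 is achievable: deburr=shift 6, finish=shift 1, route=shift 1, bend=shift 1, tap=shift 7, turn=shift 1, press=shift 6.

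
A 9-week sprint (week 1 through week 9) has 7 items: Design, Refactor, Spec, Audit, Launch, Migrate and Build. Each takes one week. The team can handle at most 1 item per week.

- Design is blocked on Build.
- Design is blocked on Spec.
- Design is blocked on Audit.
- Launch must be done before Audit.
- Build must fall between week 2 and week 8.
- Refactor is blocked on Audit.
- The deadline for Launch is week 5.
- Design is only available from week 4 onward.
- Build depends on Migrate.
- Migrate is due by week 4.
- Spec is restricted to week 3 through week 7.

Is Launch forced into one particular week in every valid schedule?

Launch can be week 1 (e.g. Audit in week 5; Migrate in week 2; Build in week 4; Launch in week 1; Spec in week 3; Refactor in week 7; Design in week 6) or week 2 (e.g. Audit=week 5; Launch=week 2; Refactor=week 7; Design=week 6; Build=week 4; Migrate=week 1; Spec=week 3).

No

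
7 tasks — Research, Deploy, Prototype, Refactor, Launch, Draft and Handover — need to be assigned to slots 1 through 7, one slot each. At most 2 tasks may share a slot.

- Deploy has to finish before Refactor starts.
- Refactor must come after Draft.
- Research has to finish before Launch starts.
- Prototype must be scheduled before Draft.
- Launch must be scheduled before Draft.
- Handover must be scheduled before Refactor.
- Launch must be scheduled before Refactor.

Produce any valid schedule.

Draft=3; Research=1; Launch=2; Handover=3; Refactor=4; Prototype=2; Deploy=1

Checking: Prototype(2) before Draft(3); Draft(3) before Refactor(4); Research(1) before Launch(2); Deploy(1) before Refactor(4); Launch(2) before Draft(3); Handover(3) before Refactor(4); Launch(2) before Refactor(4); max 2 per slot (cap 2).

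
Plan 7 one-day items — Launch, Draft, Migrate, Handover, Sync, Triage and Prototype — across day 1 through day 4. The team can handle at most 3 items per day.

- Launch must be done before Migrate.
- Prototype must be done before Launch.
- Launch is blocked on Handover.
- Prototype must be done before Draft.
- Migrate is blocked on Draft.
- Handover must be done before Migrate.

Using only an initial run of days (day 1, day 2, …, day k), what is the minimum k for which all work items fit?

The precedence chain requires at least 3 distinct days.
With at most 3 per day and 7 work items, at least 3 days are needed.
3 works (last occupied day: day 3): for example Launch=day 2, Prototype=day 1, Draft=day 2, Handover=day 1, Triage=day 2, Sync=day 1, Migrate=day 3.

3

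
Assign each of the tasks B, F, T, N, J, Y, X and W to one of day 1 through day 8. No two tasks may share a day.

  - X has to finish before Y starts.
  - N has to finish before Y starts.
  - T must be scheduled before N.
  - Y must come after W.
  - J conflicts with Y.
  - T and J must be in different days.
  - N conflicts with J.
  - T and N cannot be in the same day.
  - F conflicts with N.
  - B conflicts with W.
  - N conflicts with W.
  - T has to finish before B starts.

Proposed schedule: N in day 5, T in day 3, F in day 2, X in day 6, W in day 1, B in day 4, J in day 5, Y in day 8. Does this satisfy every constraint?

N conflicts with J — violated.
B conflicts with W — holds.
X has to finish before Y starts — holds.
No two tasks may share a day — violated.
F conflicts with N — holds.
J conflicts with Y — holds.
Y must come after W — holds.
N has to finish before Y starts — holds.
T and N cannot be in the same day — holds.
T and J must be in different days — holds.
N conflicts with W — holds.
T has to finish before B starts — holds.
T must be scheduled before N — holds.

Invalid. N conflicts with J.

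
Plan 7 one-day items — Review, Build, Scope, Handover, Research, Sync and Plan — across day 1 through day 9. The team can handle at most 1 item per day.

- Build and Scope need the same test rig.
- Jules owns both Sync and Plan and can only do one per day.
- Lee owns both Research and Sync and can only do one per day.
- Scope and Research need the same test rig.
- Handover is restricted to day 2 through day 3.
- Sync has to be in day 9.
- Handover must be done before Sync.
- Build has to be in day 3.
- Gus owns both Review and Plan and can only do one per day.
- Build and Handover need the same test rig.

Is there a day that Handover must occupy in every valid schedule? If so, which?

day 2

Handover's window is day 2–day 3.
Build is fixed at day 3, and Handover can't share a day with Build.
So Handover must be day 2.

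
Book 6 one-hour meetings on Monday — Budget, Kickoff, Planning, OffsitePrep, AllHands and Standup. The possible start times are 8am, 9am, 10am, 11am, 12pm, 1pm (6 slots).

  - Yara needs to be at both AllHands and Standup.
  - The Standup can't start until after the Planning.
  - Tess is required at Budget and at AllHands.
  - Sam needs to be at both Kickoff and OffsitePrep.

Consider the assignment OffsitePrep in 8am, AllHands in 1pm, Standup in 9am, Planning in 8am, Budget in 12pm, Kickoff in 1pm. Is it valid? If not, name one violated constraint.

Sam needs to be at both Kickoff and OffsitePrep — holds.
Tess is required at Budget and at AllHands — holds.
The Standup can't start until after the Planning — holds.
Yara needs to be at both AllHands and Standup — holds.

Yes, all constraints hold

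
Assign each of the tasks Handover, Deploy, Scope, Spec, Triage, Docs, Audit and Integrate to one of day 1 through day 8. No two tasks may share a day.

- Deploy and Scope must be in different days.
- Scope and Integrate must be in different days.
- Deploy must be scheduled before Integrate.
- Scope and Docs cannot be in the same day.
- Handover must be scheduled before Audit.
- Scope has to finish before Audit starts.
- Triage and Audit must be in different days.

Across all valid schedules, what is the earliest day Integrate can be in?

day 2

Precedence pushes Integrate to at least day 2.
Integrate at day 2 is achievable: Spec=day 6, Triage=day 7, Handover=day 3, Deploy=day 1, Docs=day 8, Audit=day 5, Integrate=day 2, Scope=day 4.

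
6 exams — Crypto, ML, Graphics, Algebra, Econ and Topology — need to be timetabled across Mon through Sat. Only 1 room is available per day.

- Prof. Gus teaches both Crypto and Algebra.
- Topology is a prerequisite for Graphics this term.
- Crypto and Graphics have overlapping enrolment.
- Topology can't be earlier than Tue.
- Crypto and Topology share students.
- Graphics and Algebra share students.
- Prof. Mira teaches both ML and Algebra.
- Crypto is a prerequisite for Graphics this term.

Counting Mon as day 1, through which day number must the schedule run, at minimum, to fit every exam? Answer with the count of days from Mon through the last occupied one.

The precedence chain requires at least 2 distinct days.
With at most 1 per day and 6 exams, at least 6 days are needed.
Propagating the time windows through the other constraints, Graphics can't land before Wed — that is day 3 counting from Mon — so the schedule must run through at least 3 days.
6 works (last occupied day: Sat): for example ML in Thu, Graphics in Wed, Econ in Sat, Crypto in Mon, Algebra in Fri, Topology in Tue.

6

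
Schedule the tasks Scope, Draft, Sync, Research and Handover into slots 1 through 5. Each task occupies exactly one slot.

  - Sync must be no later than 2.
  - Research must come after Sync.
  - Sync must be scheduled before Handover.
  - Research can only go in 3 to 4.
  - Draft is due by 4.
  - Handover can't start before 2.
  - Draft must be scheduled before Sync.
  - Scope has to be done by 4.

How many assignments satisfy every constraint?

24

Splitting on Scope: it can be 1 (6), 2 (6), 3 (6), 4 (6). Listing each branch's schedules as (Draft, Sync, Research, Handover):
Scope=1: (1,2,3,3) (1,2,3,4) (1,2,3,5) (1,2,4,3) (1,2,4,4) (1,2,4,5) — 6.
Scope=2: (1,2,3,3) (1,2,3,4) (1,2,3,5) (1,2,4,3) (1,2,4,4) (1,2,4,5) — 6.
Scope=3: (1,2,3,3) (1,2,3,4) (1,2,3,5) (1,2,4,3) (1,2,4,4) (1,2,4,5) — 6.
Scope=4: (1,2,3,3) (1,2,3,4) (1,2,3,5) (1,2,4,3) (1,2,4,4) (1,2,4,5) — 6.
Summing: 6 + 6 + 6 + 6 = 24.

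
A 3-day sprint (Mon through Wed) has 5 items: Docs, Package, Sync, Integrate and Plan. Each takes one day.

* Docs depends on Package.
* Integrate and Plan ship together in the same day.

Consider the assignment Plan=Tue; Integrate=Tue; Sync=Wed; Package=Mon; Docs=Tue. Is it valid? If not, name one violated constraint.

Valid

Docs depends on Package — holds.
Integrate and Plan ship together in the same day — holds.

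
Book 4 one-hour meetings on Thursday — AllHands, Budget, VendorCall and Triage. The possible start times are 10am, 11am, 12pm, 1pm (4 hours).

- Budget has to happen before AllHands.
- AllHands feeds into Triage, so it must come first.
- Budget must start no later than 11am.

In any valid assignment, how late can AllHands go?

Precedence pushes AllHands to at least 11am; downstream work caps AllHands at 12pm.
AllHands at 12pm is achievable: Budget=10am, Triage=1pm, AllHands=12pm, VendorCall=10am.

12pm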